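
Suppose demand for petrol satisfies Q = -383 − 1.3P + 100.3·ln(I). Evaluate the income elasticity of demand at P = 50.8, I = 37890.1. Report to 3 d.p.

0.165

At P = 50.8, I = 37890.1: Q = 608.367.
Holding P constant, ∂Q/∂I = 100.3/I = 0.00264713.
η_I = (∂Q/∂I)·(I/Q) = 0.00264713 × (37890.1/608.367) = 0.165.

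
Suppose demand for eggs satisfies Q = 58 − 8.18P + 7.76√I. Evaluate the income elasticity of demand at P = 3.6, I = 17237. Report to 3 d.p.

0.486

At P = 3.6, I = 17237: Q = 1047.361.
Holding P constant, ∂Q/∂I = 7.76/(2√I) = 0.029553.
η_I = (∂Q/∂I)·(I/Q) = 0.029553 × (17237/1047.361) = 0.486.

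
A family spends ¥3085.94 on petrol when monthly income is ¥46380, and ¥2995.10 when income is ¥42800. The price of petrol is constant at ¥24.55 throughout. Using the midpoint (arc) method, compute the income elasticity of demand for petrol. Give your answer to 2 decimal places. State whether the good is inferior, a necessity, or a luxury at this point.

0.37 (necessity)

With a constant price, Q₁ = 3085.94/24.55 = 125.700 and Q₂ = 2995.10/24.55 = 122.000 (equivalently, work directly with expenditure since P cancels).
Midpoint %ΔQ = (2995.10 − 3085.94)/3040.52 = -0.02988; midpoint %ΔI = (42800 − 46380)/44590 = -0.08029.
η = -0.02988 / -0.08029 = 0.37.
0 < η < 1 ⇒ necessity.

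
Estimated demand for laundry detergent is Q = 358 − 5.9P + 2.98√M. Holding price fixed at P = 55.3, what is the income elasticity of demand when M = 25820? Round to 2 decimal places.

0.47

At P = 55.3, M = 25820: Q = 510.574.
Holding P constant, ∂Q/∂M = 2.98/(2√M) = 0.00927274.
η_M = (∂Q/∂M)·(M/Q) = 0.00927274 × (25820/510.574) = 0.47.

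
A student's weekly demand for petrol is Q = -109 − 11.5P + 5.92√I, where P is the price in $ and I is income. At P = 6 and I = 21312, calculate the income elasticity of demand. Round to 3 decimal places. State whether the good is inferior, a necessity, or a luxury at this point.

At P = 6, I = 21312: Q = 686.239.
Holding P constant, ∂Q/∂I = 5.92/(2√I) = 0.0202759.
η_I = (∂Q/∂I)·(I/Q) = 0.0202759 × (21312/686.239) = 0.630.
Since 0 < η < 1, this is a necessity.

0.630 (necessity)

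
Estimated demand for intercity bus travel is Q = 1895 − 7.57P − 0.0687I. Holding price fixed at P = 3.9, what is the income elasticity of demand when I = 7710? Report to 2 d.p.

-0.40

At P = 3.9, I = 7710: Q = 1335.800.
Holding P constant, ∂Q/∂I = −0.0687.
η_I = (∂Q/∂I)·(I/Q) = -0.0687 × (7710/1335.800) = -0.40.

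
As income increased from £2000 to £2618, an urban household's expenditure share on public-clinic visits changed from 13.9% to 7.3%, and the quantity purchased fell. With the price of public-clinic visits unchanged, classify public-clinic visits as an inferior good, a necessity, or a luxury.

inferior good

Quantity demanded falls as income rises, so η < 0.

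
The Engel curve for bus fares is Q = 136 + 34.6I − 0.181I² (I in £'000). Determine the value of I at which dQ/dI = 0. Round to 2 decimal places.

95.58

dQ/dI = 34.6 − 0.362I.
The good is inferior where dQ/dI < 0. Setting dQ/dI = 0 gives I = 34.6 / 0.362 = 95.58.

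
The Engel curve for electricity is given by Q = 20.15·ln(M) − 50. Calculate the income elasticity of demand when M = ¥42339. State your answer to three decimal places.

0.122

At M = 42339: Q = 164.667.
dQ/dM = 20.15/M = 0.000475921 at this income.
η = (dQ/dM)·(M/Q) = 0.000475921 × (42339/164.667) = 0.122.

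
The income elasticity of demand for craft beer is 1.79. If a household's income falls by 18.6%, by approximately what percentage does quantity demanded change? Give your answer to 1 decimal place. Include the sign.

-33.3%

%ΔQ ≈ η × %ΔI = 1.79 × (-18.6%) = -33.3%.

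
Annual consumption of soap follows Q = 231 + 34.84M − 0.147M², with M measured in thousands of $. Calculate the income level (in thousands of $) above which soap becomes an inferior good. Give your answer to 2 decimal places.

dQ/dM = 34.84 − 0.294M.
The good is inferior where dQ/dM < 0. Setting dQ/dM = 0 gives M = 34.84 / 0.294 = 118.50.

118.50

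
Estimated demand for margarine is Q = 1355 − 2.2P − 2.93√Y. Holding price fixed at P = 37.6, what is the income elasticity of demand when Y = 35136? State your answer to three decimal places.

-0.380

At P = 37.6, Y = 35136: Q = 723.063.
Holding P constant, ∂Q/∂Y = -2.93/(2√Y) = -0.00781558.
η_Y = (∂Q/∂Y)·(Y/Q) = -0.00781558 × (35136/723.063) = -0.380.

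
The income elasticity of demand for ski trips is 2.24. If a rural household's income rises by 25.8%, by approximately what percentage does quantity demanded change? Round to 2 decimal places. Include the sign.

%ΔQ ≈ η × %ΔI = 2.24 × 25.8% = 57.79%.

57.79%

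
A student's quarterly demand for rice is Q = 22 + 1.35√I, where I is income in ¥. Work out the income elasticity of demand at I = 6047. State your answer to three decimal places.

At I = 6047: Q = 126.979.
dQ/dI = 1.35/(2√I) = 0.00868028 at this income.
η = (dQ/dI)·(I/Q) = 0.00868028 × (6047/126.979) = 0.413.

0.413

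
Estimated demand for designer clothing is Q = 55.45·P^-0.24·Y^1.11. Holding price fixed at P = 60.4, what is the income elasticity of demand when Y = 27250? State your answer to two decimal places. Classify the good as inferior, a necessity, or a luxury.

For a multiplicative demand Q = A·P^α·Y^β, the income elasticity is β everywhere.
Here β = 1.11, so η = 1.11.
Since η > 1, this is a luxury.

1.11 (luxury)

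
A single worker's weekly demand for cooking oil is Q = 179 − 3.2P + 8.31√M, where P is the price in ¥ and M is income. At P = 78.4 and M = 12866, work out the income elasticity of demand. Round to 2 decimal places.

0.54

At P = 78.4, M = 12866: Q = 870.710.
Holding P constant, ∂Q/∂M = 8.31/(2√M) = 0.036631.
η_M = (∂Q/∂M)·(M/Q) = 0.036631 × (12866/870.710) = 0.54.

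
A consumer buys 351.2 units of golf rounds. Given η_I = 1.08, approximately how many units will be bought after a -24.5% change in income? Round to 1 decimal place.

%ΔQ ≈ η × %ΔI = 1.08 × (-24.5%) = -26.46%.
New Q ≈ 351.2 × (1 − 0.2646) = 258.3.

258.3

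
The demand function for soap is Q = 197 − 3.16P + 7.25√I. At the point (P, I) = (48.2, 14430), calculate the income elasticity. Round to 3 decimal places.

At P = 48.2, I = 14430: Q = 915.594.
Holding P constant, ∂Q/∂I = 7.25/(2√I) = 0.0301769.
η_I = (∂Q/∂I)·(I/Q) = 0.0301769 × (14430/915.594) = 0.476.

0.476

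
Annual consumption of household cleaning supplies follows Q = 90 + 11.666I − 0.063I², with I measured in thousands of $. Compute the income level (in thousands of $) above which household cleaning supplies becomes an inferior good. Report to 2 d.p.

dQ/dI = 11.666 − 0.126I.
The good is inferior where dQ/dI < 0. Setting dQ/dI = 0 gives I = 11.666 / 0.126 = 92.59.

92.59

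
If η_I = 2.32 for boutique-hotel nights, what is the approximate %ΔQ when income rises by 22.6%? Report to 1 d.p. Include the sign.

52.4%

%ΔQ ≈ η × %ΔI = 2.32 × 22.6% = 52.4%.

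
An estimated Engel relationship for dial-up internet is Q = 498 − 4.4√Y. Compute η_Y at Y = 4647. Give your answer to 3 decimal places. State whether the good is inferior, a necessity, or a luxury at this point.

At Y = 4647: Q = 198.057.
dQ/dY = -4.4/(2√Y) = -0.0322728 at this income.
η = (dQ/dY)·(Y/Q) = -0.0322728 × (4647/198.057) = -0.757.
Since η < 0, the good is an inferior good.

-0.757 (inferior good)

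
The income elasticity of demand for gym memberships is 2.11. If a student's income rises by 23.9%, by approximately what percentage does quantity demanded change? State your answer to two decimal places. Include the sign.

%ΔQ ≈ η × %ΔI = 2.11 × 23.9% = 50.43%.

50.43%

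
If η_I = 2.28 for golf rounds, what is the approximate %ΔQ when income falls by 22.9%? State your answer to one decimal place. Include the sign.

%ΔQ ≈ η × %ΔI = 2.28 × (-22.9%) = -52.2%.

-52.2%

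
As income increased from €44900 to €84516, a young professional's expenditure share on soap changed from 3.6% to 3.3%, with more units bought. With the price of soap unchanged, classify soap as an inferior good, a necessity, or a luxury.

necessity

Quantity rises but the budget share falls as income rises, so 0 < η < 1.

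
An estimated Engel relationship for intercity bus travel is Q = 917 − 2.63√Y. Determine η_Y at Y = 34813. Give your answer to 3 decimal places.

At Y = 34813: Q = 426.288.
dQ/dY = -2.63/(2√Y) = -0.00704782 at this income.
η = (dQ/dY)·(Y/Q) = -0.00704782 × (34813/426.288) = -0.576.

-0.576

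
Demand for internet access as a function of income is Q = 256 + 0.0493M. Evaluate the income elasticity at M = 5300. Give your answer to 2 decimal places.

At M = 5300: Q = 517.290.
dQ/dM = 0.0493.
η = (dQ/dM)·(M/Q) = 0.0493 × (5300/517.290) = 0.51.

0.51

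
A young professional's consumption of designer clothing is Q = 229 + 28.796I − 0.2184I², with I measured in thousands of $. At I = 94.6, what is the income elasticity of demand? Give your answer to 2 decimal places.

At I = 94.6: Q = 998.6051.
dQ/dI = 28.796 − 0.4368I = -12.52528.
η = (dQ/dI)·(I/Q) = -12.52528 × (94.6/998.6051) = -1.19.

-1.19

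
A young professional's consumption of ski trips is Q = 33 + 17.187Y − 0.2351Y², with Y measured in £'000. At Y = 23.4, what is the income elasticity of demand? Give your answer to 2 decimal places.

0.47

At Y = 23.4: Q = 306.4444.
dQ/dY = 17.187 − 0.4702Y = 6.18432.
η = (dQ/dY)·(Y/Q) = 6.18432 × (23.4/306.4444) = 0.47.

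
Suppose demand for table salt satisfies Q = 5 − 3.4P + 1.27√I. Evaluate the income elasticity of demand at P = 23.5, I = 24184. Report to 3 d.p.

0.805

At P = 23.5, I = 24184: Q = 122.600.
Holding P constant, ∂Q/∂I = 1.27/(2√I) = 0.00408328.
η_I = (∂Q/∂I)·(I/Q) = 0.00408328 × (24184/122.600) = 0.805.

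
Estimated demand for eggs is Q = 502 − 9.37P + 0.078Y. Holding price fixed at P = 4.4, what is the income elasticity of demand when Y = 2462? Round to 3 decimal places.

0.294

At P = 4.4, Y = 2462: Q = 652.808.
Holding P constant, ∂Q/∂Y = 0.078.
η_Y = (∂Q/∂Y)·(Y/Q) = 0.078 × (2462/652.808) = 0.294.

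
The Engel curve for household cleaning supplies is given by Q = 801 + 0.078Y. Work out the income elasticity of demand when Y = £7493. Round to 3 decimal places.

At Y = 7493: Q = 1385.454.
dQ/dY = 0.078.
η = (dQ/dY)·(Y/Q) = 0.078 × (7493/1385.454) = 0.422.

0.422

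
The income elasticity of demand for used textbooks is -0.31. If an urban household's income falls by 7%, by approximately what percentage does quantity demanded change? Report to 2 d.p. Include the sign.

2.17%

%ΔQ ≈ η × %ΔI = -0.31 × (-7%) = 2.17%.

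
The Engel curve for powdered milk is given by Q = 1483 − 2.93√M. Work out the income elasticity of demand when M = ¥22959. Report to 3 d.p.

At M = 22959: Q = 1039.040.
dQ/dM = -2.93/(2√M) = -0.00966855 at this income.
η = (dQ/dM)·(M/Q) = -0.00966855 × (22959/1039.040) = -0.214.

-0.214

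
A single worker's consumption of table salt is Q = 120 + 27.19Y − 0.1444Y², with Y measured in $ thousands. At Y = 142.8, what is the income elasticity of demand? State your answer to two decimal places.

At Y = 142.8: Q = 1058.1503.
dQ/dY = 27.19 − 0.2888Y = -14.05064.
η = (dQ/dY)·(Y/Q) = -14.05064 × (142.8/1058.1503) = -1.90.

-1.90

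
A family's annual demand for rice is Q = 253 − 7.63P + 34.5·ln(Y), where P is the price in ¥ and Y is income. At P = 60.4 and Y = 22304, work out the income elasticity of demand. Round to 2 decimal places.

0.25

At P = 60.4, Y = 22304: Q = 137.580.
Holding P constant, ∂Q/∂Y = 34.5/Y = 0.00154681.
η_Y = (∂Q/∂Y)·(Y/Q) = 0.00154681 × (22304/137.580) = 0.25.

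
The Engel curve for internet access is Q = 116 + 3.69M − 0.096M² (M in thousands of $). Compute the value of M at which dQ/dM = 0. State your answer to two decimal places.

19.22

dQ/dM = 3.69 − 0.192M.
The good is inferior where dQ/dM < 0. Setting dQ/dM = 0 gives M = 3.69 / 0.192 = 19.22.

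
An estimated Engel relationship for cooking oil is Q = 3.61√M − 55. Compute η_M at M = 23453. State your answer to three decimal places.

0.555

At M = 23453: Q = 497.849.
dQ/dM = 3.61/(2√M) = 0.0117863 at this income.
η = (dQ/dM)·(M/Q) = 0.0117863 × (23453/497.849) = 0.555.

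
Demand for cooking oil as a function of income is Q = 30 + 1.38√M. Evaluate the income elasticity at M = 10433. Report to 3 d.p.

At M = 10433: Q = 170.956.
dQ/dM = 1.38/(2√M) = 0.0067553 at this income.
η = (dQ/dM)·(M/Q) = 0.0067553 × (10433/170.956) = 0.412.

0.412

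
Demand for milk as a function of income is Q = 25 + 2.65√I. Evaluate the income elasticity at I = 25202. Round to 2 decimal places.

At I = 25202: Q = 445.691.
dQ/dI = 2.65/(2√I) = 0.00834638 at this income.
η = (dQ/dI)·(I/Q) = 0.00834638 × (25202/445.691) = 0.47.

0.47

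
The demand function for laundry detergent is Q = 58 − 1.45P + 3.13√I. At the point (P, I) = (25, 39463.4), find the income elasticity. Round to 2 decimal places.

0.48

At P = 25, I = 39463.4: Q = 643.537.
Holding P constant, ∂Q/∂I = 3.13/(2√I) = 0.00787802.
η_I = (∂Q/∂I)·(I/Q) = 0.00787802 × (39463.4/643.537) = 0.48.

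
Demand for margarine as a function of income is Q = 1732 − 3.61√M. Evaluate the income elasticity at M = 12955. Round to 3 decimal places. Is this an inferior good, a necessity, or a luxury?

At M = 12955: Q = 1321.110.
dQ/dM = -3.61/(2√M) = -0.0158584 at this income.
η = (dQ/dM)·(M/Q) = -0.0158584 × (12955/1321.110) = -0.156.
Since η < 0, the good is an inferior good.

-0.156 (inferior good)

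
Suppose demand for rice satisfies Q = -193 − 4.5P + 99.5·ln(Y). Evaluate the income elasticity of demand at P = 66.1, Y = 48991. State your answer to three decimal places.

0.170

At P = 66.1, Y = 48991: Q = 584.089.
Holding P constant, ∂Q/∂Y = 99.5/Y = 0.00203099.
η_Y = (∂Q/∂Y)·(Y/Q) = 0.00203099 × (48991/584.089) = 0.170.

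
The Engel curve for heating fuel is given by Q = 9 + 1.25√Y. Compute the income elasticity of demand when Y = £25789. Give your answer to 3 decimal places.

At Y = 25789: Q = 209.737.
dQ/dY = 1.25/(2√Y) = 0.00389191 at this income.
η = (dQ/dY)·(Y/Q) = 0.00389191 × (25789/209.737) = 0.479.

0.479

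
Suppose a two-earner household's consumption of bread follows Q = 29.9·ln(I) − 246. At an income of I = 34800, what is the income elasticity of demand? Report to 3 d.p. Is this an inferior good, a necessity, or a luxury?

At I = 34800: Q = 66.675.
dQ/dI = 29.9/I = 0.000859195 at this income.
η = (dQ/dI)·(I/Q) = 0.000859195 × (34800/66.675) = 0.448.
Since 0 < η < 1, the good is a necessity.

0.448 (necessity)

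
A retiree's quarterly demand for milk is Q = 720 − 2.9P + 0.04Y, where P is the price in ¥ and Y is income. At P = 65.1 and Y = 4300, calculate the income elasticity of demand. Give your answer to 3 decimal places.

0.245

At P = 65.1, Y = 4300: Q = 703.210.
Holding P constant, ∂Q/∂Y = 0.04.
η_Y = (∂Q/∂Y)·(Y/Q) = 0.04 × (4300/703.210) = 0.245.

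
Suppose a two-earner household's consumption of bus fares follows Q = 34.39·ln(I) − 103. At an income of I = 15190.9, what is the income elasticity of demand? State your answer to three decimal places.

0.151

At I = 15190.9: Q = 228.122.
dQ/dI = 34.39/I = 0.00226386 at this income.
η = (dQ/dI)·(I/Q) = 0.00226386 × (15190.9/228.122) = 0.151.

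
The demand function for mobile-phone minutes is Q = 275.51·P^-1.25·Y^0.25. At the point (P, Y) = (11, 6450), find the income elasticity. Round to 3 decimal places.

For a multiplicative demand Q = A·P^α·Y^β, the income elasticity is β everywhere.
Here β = 0.25, so η = 0.250.

0.250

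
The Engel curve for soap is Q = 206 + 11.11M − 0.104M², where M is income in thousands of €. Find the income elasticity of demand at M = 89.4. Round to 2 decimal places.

At M = 89.4: Q = 368.0286.
dQ/dM = 11.11 − 0.208M = -7.48520.
η = (dQ/dM)·(M/Q) = -7.48520 × (89.4/368.0286) = -1.82.

-1.82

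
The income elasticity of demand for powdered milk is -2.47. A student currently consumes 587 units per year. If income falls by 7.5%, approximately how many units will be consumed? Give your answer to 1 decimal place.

%ΔQ ≈ η × %ΔI = -2.47 × (-7.5%) = 18.525%.
New Q ≈ 587 × (1 + 0.18525) = 695.7.

695.7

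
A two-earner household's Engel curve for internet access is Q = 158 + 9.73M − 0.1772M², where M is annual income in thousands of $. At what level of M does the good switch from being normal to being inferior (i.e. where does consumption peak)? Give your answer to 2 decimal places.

dQ/dM = 9.73 − 0.3544M.
The good is inferior where dQ/dM < 0. Setting dQ/dM = 0 gives M = 9.73 / 0.3544 = 27.45.

27.45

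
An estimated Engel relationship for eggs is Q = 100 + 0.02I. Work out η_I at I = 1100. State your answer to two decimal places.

0.18

At I = 1100: Q = 122.000.
dQ/dI = 0.02.
η = (dQ/dI)·(I/Q) = 0.02 × (1100/122.000) = 0.18.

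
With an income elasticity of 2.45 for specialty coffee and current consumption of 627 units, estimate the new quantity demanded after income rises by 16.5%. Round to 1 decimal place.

880.5

%ΔQ ≈ η × %ΔI = 2.45 × 16.5% = 40.425%.
New Q ≈ 627 × (1 + 0.40425) = 880.5.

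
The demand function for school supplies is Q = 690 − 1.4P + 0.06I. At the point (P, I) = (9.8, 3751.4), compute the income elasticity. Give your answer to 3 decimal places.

At P = 9.8, I = 3751.4: Q = 901.364.
Holding P constant, ∂Q/∂I = 0.06.
η_I = (∂Q/∂I)·(I/Q) = 0.06 × (3751.4/901.364) = 0.250.

0.250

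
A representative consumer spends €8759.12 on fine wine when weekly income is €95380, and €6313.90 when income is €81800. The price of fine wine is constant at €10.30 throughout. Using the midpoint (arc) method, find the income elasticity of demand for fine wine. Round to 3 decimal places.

With a constant price, Q₁ = 8759.12/10.30 = 850.400 and Q₂ = 6313.90/10.30 = 613.000 (equivalently, work directly with expenditure since P cancels).
Midpoint %ΔQ = (6313.90 − 8759.12)/7536.51 = -0.32445; midpoint %ΔI = (81800 − 95380)/88590 = -0.15329.
η = -0.32445 / -0.15329 = 2.117.

2.117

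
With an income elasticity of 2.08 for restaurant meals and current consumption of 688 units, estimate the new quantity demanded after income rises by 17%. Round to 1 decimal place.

%ΔQ ≈ η × %ΔI = 2.08 × 17% = 35.36%.
New Q ≈ 688 × (1 + 0.3536) = 931.3.

931.3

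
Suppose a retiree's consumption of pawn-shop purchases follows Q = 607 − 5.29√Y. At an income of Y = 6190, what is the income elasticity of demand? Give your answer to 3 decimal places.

-1.091

At Y = 6190: Q = 190.801.
dQ/dY = -5.29/(2√Y) = -0.0336187 at this income.
η = (dQ/dY)·(Y/Q) = -0.0336187 × (6190/190.801) = -1.091.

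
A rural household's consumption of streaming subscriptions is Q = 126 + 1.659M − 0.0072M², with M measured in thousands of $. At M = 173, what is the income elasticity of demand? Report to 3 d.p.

At M = 173: Q = 197.5182.
dQ/dM = 1.659 − 0.0144M = -0.83220.
η = (dQ/dM)·(M/Q) = -0.83220 × (173/197.5182) = -0.729.

-0.729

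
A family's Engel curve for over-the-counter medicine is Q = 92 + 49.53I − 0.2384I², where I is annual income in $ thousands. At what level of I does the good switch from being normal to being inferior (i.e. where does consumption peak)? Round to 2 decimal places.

dQ/dI = 49.53 − 0.4768I.
The good is inferior where dQ/dI < 0. Setting dQ/dI = 0 gives I = 49.53 / 0.4768 = 103.88.

103.88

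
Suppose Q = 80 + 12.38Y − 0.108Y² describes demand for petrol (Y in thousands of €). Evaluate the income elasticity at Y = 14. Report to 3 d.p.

At Y = 14: Q = 232.1520.
dQ/dY = 12.38 − 0.216Y = 9.35600.
η = (dQ/dY)·(Y/Q) = 9.35600 × (14/232.1520) = 0.564.

0.564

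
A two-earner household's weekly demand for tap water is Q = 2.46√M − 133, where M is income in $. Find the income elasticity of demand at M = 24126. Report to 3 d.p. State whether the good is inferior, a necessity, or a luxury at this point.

0.767 (necessity)

At M = 24126: Q = 249.101.
dQ/dM = 2.46/(2√M) = 0.00791886 at this income.
η = (dQ/dM)·(M/Q) = 0.00791886 × (24126/249.101) = 0.767.
Since 0 < η < 1, the good is a necessity.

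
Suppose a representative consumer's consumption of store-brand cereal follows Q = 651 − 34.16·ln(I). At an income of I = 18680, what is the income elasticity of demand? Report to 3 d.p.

At I = 18680: Q = 315.029.
dQ/dI = -34.16/I = -0.00182869 at this income.
η = (dQ/dI)·(I/Q) = -0.00182869 × (18680/315.029) = -0.108.

-0.108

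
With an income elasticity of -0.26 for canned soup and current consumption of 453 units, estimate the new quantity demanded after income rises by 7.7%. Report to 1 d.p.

%ΔQ ≈ η × %ΔI = -0.26 × 7.7% = -2.002%.
New Q ≈ 453 × (1 − 0.02002) = 443.9.

443.9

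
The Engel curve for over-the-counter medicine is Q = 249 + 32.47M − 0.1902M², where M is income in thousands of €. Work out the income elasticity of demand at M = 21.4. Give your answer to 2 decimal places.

0.61

At M = 21.4: Q = 856.7540.
dQ/dM = 32.47 − 0.3804M = 24.32944.
η = (dQ/dM)·(M/Q) = 24.32944 × (21.4/856.7540) = 0.61.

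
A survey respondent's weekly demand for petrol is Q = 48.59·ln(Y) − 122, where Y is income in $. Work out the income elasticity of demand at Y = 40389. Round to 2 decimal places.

At Y = 40389: Q = 393.361.
dQ/dY = 48.59/Y = 0.00120305 at this income.
η = (dQ/dY)·(Y/Q) = 0.00120305 × (40389/393.361) = 0.12.

0.12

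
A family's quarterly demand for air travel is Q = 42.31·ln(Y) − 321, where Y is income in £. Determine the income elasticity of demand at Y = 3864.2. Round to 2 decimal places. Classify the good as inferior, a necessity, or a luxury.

1.49 (luxury)

At Y = 3864.2: Q = 28.460.
dQ/dY = 42.31/Y = 0.0109492 at this income.
η = (dQ/dY)·(Y/Q) = 0.0109492 × (3864.2/28.460) = 1.49.
Since η > 1, the good is a luxury.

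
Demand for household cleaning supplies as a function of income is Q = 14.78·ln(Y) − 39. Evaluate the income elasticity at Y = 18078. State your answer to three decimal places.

0.140

At Y = 18078: Q = 105.880.
dQ/dY = 14.78/Y = 0.000817568 at this income.
η = (dQ/dY)·(Y/Q) = 0.000817568 × (18078/105.880) = 0.140.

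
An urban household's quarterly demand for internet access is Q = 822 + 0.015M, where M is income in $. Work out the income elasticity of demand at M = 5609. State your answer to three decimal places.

0.093

At M = 5609: Q = 906.135.
dQ/dM = 0.015.
η = (dQ/dM)·(M/Q) = 0.015 × (5609/906.135) = 0.093.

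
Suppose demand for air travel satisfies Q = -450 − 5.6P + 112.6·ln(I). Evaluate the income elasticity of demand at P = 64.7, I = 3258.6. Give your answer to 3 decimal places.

At P = 64.7, I = 3258.6: Q = 98.507.
Holding P constant, ∂Q/∂I = 112.6/I = 0.0345547.
η_I = (∂Q/∂I)·(I/Q) = 0.0345547 × (3258.6/98.507) = 1.143.

1.143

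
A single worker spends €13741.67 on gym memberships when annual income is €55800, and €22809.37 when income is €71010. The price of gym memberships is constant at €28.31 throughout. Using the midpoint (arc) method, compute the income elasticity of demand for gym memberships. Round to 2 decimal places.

2.07

With a constant price, Q₁ = 13741.67/28.31 = 485.400 and Q₂ = 22809.37/28.31 = 805.700 (equivalently, work directly with expenditure since P cancels).
Midpoint %ΔQ = (22809.37 − 13741.67)/18275.52 = 0.49617; midpoint %ΔI = (71010 − 55800)/63405 = 0.23989.
η = 0.49617 / 0.23989 = 2.07.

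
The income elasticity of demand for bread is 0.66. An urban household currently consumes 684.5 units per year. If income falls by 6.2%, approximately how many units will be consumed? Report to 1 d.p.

656.5

%ΔQ ≈ η × %ΔI = 0.66 × (-6.2%) = -4.092%.
New Q ≈ 684.5 × (1 − 0.04092) = 656.5.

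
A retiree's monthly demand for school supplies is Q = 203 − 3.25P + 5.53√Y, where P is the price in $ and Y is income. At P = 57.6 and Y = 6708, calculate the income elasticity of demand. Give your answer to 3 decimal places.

0.483

At P = 57.6, Y = 6708: Q = 468.720.
Holding P constant, ∂Q/∂Y = 5.53/(2√Y) = 0.0337597.
η_Y = (∂Q/∂Y)·(Y/Q) = 0.0337597 × (6708/468.720) = 0.483.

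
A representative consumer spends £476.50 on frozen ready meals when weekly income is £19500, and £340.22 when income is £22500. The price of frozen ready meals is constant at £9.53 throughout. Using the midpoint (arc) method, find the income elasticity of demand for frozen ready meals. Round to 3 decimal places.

-2.336

With a constant price, Q₁ = 476.50/9.53 = 50.000 and Q₂ = 340.22/9.53 = 35.700 (equivalently, work directly with expenditure since P cancels).
Midpoint %ΔQ = (340.22 − 476.50)/408.36 = -0.33373; midpoint %ΔI = (22500 − 19500)/21000 = 0.14286.
η = -0.33373 / 0.14286 = -2.336.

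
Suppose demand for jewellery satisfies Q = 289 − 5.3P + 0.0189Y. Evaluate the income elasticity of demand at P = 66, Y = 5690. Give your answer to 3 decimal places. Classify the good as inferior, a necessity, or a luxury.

At P = 66, Y = 5690: Q = 46.741.
Holding P constant, ∂Q/∂Y = 0.0189.
η_Y = (∂Q/∂Y)·(Y/Q) = 0.0189 × (5690/46.741) = 2.301.
Since η > 1, this is a luxury.

2.301 (luxury)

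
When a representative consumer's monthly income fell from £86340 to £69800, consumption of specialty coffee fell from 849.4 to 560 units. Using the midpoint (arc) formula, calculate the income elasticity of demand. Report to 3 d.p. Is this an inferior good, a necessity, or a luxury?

1.938 (luxury)

ΔQ = 560 − 849.4 = -289.4; midpoint Q̄ = (849.4 + 560)/2 = 704.7.
ΔI = 69800 − 86340 = -16540; midpoint Ī = (86340 + 69800)/2 = 78070.
η = (ΔQ/Q̄) ÷ (ΔI/Ī) = (-289.4/704.7) ÷ (-16540/78070) = 1.938.
η > 1 ⇒ luxury.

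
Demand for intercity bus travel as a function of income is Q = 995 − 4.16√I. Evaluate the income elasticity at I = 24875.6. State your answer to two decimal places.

-0.97

At I = 24875.6: Q = 338.885.
dQ/dI = -4.16/(2√I) = -0.0131879 at this income.
η = (dQ/dI)·(I/Q) = -0.0131879 × (24875.6/338.885) = -0.97.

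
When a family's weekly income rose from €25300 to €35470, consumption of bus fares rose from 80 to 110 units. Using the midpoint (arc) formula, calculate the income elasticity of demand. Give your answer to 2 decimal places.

0.94

ΔQ = 110 − 80 = 30; midpoint Q̄ = (80 + 110)/2 = 95.
ΔI = 35470 − 25300 = 10170; midpoint Ī = (25300 + 35470)/2 = 30385.
η = (ΔQ/Q̄) ÷ (ΔI/Ī) = (30/95) ÷ (10170/30385) = 0.94.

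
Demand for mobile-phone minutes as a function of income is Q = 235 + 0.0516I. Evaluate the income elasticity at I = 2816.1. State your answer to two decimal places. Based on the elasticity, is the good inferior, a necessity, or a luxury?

0.38 (necessity)

At I = 2816.1: Q = 380.311.
dQ/dI = 0.0516.
η = (dQ/dI)·(I/Q) = 0.0516 × (2816.1/380.311) = 0.38.
Since 0 < η < 1, the good is a necessity.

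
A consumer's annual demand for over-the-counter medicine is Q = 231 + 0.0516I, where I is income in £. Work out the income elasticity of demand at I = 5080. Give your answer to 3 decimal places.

At I = 5080: Q = 493.128.
dQ/dI = 0.0516.
η = (dQ/dI)·(I/Q) = 0.0516 × (5080/493.128) = 0.532.

0.532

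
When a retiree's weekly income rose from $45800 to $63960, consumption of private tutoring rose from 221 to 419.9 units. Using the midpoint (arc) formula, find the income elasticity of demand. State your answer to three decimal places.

1.876

ΔQ = 419.9 − 221 = 198.9; midpoint Q̄ = (221 + 419.9)/2 = 320.45.
ΔI = 63960 − 45800 = 18160; midpoint Ī = (45800 + 63960)/2 = 54880.
η = (ΔQ/Q̄) ÷ (ΔI/Ī) = (198.9/320.45) ÷ (18160/54880) = 1.876.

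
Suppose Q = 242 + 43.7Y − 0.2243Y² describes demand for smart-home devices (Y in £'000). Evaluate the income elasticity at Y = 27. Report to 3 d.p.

0.678

At Y = 27: Q = 1258.3853.
dQ/dY = 43.7 − 0.4486Y = 31.58780.
η = (dQ/dY)·(Y/Q) = 31.58780 × (27/1258.3853) = 0.678.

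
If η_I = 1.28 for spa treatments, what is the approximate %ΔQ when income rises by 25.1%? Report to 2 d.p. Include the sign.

%ΔQ ≈ η × %ΔI = 1.28 × 25.1% = 32.13%.

32.13%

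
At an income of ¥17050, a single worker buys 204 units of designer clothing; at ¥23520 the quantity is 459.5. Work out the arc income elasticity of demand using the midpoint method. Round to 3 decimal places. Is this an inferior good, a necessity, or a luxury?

ΔQ = 459.5 − 204 = 255.5; midpoint Q̄ = (204 + 459.5)/2 = 331.75.
ΔI = 23520 − 17050 = 6470; midpoint Ī = (17050 + 23520)/2 = 20285.
η = (ΔQ/Q̄) ÷ (ΔI/Ī) = (255.5/331.75) ÷ (6470/20285) = 2.415.
η > 1 ⇒ luxury.

2.415 (luxury)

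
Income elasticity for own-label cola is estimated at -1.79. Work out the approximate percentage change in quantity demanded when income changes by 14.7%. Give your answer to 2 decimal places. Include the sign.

-26.31%

%ΔQ ≈ η × %ΔI = -1.79 × 14.7% = -26.31%.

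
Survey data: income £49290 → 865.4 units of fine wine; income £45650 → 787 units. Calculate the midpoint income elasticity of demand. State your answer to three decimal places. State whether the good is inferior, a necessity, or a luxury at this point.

ΔQ = 787 − 865.4 = -78.4; midpoint Q̄ = (865.4 + 787)/2 = 826.2.
ΔI = 45650 − 49290 = -3640; midpoint Ī = (49290 + 45650)/2 = 47470.
η = (ΔQ/Q̄) ÷ (ΔI/Ī) = (-78.4/826.2) ÷ (-3640/47470) = 1.238.
η > 1 ⇒ luxury.

1.238 (luxury)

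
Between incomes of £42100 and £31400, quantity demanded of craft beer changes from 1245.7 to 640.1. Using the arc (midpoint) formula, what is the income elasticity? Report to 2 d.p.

2.21

ΔQ = 640.1 − 1245.7 = -605.6; midpoint Q̄ = (1245.7 + 640.1)/2 = 942.9.
ΔI = 31400 − 42100 = -10700; midpoint Ī = (42100 + 31400)/2 = 36750.
η = (ΔQ/Q̄) ÷ (ΔI/Ī) = (-605.6/942.9) ÷ (-10700/36750) = 2.21.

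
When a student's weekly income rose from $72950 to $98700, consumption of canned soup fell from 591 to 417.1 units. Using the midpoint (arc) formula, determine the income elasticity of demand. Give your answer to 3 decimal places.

ΔQ = 417.1 − 591 = -173.9; midpoint Q̄ = (591 + 417.1)/2 = 504.05.
ΔI = 98700 − 72950 = 25750; midpoint Ī = (72950 + 98700)/2 = 85825.
η = (ΔQ/Q̄) ÷ (ΔI/Ī) = (-173.9/504.05) ÷ (25750/85825) = -1.150.

-1.150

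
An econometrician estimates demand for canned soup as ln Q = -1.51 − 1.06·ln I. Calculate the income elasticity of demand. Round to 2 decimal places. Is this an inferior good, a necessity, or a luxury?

In a log-linear demand, the coefficient on ln I is the income elasticity.
So η = -1.06.
η < 0 ⇒ inferior good.

-1.06 (inferior good)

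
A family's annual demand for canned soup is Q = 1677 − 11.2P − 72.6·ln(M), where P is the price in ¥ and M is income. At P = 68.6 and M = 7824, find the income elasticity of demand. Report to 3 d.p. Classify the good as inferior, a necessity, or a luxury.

-0.282 (inferior good)

At P = 68.6, M = 7824: Q = 257.825.
Holding P constant, ∂Q/∂M = -72.6/M = -0.00927914.
η_M = (∂Q/∂M)·(M/Q) = -0.00927914 × (7824/257.825) = -0.282.
Since η < 0, this is an inferior good.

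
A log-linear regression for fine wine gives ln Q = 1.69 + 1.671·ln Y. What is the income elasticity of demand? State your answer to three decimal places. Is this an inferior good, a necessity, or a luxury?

1.671 (luxury)

In a log-linear demand, the coefficient on ln Y is the income elasticity.
So η = 1.671.
η > 1 ⇒ luxury.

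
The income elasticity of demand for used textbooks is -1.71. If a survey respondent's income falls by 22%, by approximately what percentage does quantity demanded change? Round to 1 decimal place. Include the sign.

37.6%

%ΔQ ≈ η × %ΔI = -1.71 × (-22%) = 37.6%.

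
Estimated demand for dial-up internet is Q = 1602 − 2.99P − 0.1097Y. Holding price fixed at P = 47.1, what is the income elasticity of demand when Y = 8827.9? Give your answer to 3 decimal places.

At P = 47.1, Y = 8827.9: Q = 492.750.
Holding P constant, ∂Q/∂Y = −0.1097.
η_Y = (∂Q/∂Y)·(Y/Q) = -0.1097 × (8827.9/492.750) = -1.965.

-1.965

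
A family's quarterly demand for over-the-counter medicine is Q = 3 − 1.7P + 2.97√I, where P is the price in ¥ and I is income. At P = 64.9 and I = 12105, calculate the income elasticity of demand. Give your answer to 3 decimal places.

At P = 64.9, I = 12105: Q = 219.437.
Holding P constant, ∂Q/∂I = 2.97/(2√I) = 0.0134972.
η_I = (∂Q/∂I)·(I/Q) = 0.0134972 × (12105/219.437) = 0.745.

0.745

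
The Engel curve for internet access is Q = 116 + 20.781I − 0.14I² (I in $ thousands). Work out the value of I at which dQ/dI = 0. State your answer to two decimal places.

dQ/dI = 20.781 − 0.28I.
The good is inferior where dQ/dI < 0. Setting dQ/dI = 0 gives I = 20.781 / 0.28 = 74.22.

74.22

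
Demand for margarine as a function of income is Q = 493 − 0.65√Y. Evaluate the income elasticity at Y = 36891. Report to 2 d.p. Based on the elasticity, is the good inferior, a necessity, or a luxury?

At Y = 36891: Q = 368.154.
dQ/dY = -0.65/(2√Y) = -0.00169209 at this income.
η = (dQ/dY)·(Y/Q) = -0.00169209 × (36891/368.154) = -0.17.
Since η < 0, the good is an inferior good.

-0.17 (inferior good)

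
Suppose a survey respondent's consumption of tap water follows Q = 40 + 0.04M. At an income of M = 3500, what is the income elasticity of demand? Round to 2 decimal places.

0.78

At M = 3500: Q = 180.000.
dQ/dM = 0.04.
η = (dQ/dM)·(M/Q) = 0.04 × (3500/180.000) = 0.78.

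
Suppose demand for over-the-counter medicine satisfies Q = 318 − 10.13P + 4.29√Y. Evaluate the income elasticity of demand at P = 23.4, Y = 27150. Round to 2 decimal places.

At P = 23.4, Y = 27150: Q = 787.832.
Holding P constant, ∂Q/∂Y = 4.29/(2√Y) = 0.0130179.
η_Y = (∂Q/∂Y)·(Y/Q) = 0.0130179 × (27150/787.832) = 0.45.

0.45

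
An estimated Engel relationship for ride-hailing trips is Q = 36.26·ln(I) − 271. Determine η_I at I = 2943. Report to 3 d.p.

1.948

At I = 2943: Q = 18.615.
dQ/dI = 36.26/I = 0.0123208 at this income.
η = (dQ/dI)·(I/Q) = 0.0123208 × (2943/18.615) = 1.948.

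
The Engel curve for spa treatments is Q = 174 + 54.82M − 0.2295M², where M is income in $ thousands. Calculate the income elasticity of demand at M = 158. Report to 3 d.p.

At M = 158: Q = 3106.3220.
dQ/dM = 54.82 − 0.459M = -17.70200.
η = (dQ/dM)·(M/Q) = -17.70200 × (158/3106.3220) = -0.900.

-0.900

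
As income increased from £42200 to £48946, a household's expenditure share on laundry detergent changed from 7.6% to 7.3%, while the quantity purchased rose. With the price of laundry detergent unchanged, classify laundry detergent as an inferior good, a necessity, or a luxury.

necessity

Quantity rises but the budget share falls as income rises, so 0 < η < 1.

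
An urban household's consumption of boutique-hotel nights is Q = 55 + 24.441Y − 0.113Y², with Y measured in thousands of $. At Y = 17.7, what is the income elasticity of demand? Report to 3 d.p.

0.800

At Y = 17.7: Q = 452.2039.
dQ/dY = 24.441 − 0.226Y = 20.44080.
η = (dQ/dY)·(Y/Q) = 20.44080 × (17.7/452.2039) = 0.800.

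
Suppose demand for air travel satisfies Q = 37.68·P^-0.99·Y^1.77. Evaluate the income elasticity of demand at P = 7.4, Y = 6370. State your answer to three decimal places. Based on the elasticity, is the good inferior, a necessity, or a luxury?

For a multiplicative demand Q = A·P^α·Y^β, the income elasticity is β everywhere.
Here β = 1.77, so η = 1.770.
Since η > 1, this is a luxury.

1.770 (luxury)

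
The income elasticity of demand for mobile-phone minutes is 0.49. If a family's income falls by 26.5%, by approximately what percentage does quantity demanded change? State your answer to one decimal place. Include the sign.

%ΔQ ≈ η × %ΔI = 0.49 × (-26.5%) = -13.0%.

-13.0%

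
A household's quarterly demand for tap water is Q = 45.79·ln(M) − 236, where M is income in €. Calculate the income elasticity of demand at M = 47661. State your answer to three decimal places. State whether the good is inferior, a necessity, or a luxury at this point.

At M = 47661: Q = 257.244.
dQ/dM = 45.79/M = 0.000960744 at this income.
η = (dQ/dM)·(M/Q) = 0.000960744 × (47661/257.244) = 0.178.
Since 0 < η < 1, the good is a necessity.

0.178 (necessity)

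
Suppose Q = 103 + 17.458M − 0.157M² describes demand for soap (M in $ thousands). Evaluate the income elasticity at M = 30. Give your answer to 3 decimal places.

At M = 30: Q = 485.4400.
dQ/dM = 17.458 − 0.314M = 8.03800.
η = (dQ/dM)·(M/Q) = 8.03800 × (30/485.4400) = 0.497.

0.497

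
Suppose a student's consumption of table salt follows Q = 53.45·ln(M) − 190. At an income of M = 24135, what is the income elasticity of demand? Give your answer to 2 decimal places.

At M = 24135: Q = 349.386.
dQ/dM = 53.45/M = 0.00221463 at this income.
η = (dQ/dM)·(M/Q) = 0.00221463 × (24135/349.386) = 0.15.

0.15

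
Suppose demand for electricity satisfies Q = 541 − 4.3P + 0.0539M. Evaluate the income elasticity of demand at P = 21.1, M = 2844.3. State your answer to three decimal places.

At P = 21.1, M = 2844.3: Q = 603.578.
Holding P constant, ∂Q/∂M = 0.0539.
η_M = (∂Q/∂M)·(M/Q) = 0.0539 × (2844.3/603.578) = 0.254.

0.254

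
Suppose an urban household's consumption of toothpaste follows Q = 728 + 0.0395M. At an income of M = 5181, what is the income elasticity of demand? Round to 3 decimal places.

At M = 5181: Q = 932.650.
dQ/dM = 0.0395.
η = (dQ/dM)·(M/Q) = 0.0395 × (5181/932.650) = 0.219.

0.219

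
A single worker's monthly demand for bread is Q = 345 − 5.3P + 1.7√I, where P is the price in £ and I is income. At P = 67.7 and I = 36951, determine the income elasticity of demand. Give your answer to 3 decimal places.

At P = 67.7, I = 36951: Q = 312.975.
Holding P constant, ∂Q/∂I = 1.7/(2√I) = 0.00442187.
η_I = (∂Q/∂I)·(I/Q) = 0.00442187 × (36951/312.975) = 0.522.

0.522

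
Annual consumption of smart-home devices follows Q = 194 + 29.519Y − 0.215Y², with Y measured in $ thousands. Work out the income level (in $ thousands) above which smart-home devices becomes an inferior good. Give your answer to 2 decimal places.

68.65

dQ/dY = 29.519 − 0.43Y.
The good is inferior where dQ/dY < 0. Setting dQ/dY = 0 gives Y = 29.519 / 0.43 = 68.65.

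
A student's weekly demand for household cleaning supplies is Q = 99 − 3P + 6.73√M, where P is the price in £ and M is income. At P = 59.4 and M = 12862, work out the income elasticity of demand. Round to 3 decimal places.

0.558

At P = 59.4, M = 12862: Q = 684.054.
Holding P constant, ∂Q/∂M = 6.73/(2√M) = 0.0296709.
η_M = (∂Q/∂M)·(M/Q) = 0.0296709 × (12862/684.054) = 0.558.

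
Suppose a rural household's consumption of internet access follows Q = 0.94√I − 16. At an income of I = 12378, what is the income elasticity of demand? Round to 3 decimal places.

At I = 12378: Q = 88.581.
dQ/dI = 0.94/(2√I) = 0.00422447 at this income.
η = (dQ/dI)·(I/Q) = 0.00422447 × (12378/88.581) = 0.590.

0.590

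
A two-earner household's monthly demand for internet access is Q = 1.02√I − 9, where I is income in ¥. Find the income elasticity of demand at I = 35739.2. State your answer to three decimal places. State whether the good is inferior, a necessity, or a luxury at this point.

At I = 35739.2: Q = 183.829.
dQ/dI = 1.02/(2√I) = 0.00269773 at this income.
η = (dQ/dI)·(I/Q) = 0.00269773 × (35739.2/183.829) = 0.524.
Since 0 < η < 1, the good is a necessity.

0.524 (necessity)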